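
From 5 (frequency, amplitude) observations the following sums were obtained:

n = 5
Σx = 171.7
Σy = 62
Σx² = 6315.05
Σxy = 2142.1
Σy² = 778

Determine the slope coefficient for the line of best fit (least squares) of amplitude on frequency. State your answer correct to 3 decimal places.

Sxx = Σx² − (Σx)²/n = 6315.05 − 5896.178 = 418.872
Sxy = Σxy − (Σx)(Σy)/n = 2142.1 − 2129.08 = 13.02
b = Sxy/Sxx = 13.02/418.872 = 0.031083

0.031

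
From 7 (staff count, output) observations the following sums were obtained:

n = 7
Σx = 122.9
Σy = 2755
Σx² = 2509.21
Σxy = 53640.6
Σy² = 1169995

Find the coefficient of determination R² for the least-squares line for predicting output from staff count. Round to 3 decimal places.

Sxx = Σx² − (Σx)²/n = 2509.21 − 2157.772857 = 351.437143
Sxy = Σxy − (Σx)(Σy)/n = 53640.6 − 48369.928571 = 5270.671429
Syy = Σy² − (Σy)²/n = 1169995 − 1084289.285714 = 85705.714286
R² = Sxy²/(Sxx·Syy) = (5270.671429)²/(351.437143·85705.714286) = 0.922305

0.922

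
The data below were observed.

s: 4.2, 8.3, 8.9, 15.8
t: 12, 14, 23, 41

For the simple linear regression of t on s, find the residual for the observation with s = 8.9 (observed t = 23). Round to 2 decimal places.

1.55

n = 4, Σx = 37.2, Σy = 90, Σxy = 1019.1, Σx² = 415.38
Sxx = Σx² − (Σx)²/n = 415.38 − 345.96 = 69.42
Sxy = Σxy − (Σx)(Σy)/n = 1019.1 − 837 = 182.1
b = Sxy/Sxx = 182.1/69.42 = 2.623163
a = ȳ − b·x̄ = 22.5 − 2.623163·9.3 = -1.895419
ŷ(8.9) = -1.895419 + 2.623163·8.9 = 21.450735
residual = y − ŷ = 23 − 21.450735 = 1.549265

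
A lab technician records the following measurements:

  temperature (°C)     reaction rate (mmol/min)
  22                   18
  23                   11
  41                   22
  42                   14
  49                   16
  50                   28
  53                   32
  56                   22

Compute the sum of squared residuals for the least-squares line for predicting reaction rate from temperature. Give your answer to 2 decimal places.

214.27

n = 8, Σx = 336, Σy = 163, Σxy = 7251, Σx² = 15304, Σy² = 3673
Sxx = Σx² − (Σx)²/n = 15304 − 14112 = 1192
Sxy = Σxy − (Σx)(Σy)/n = 7251 − 6846 = 405
Syy = Σy² − (Σy)²/n = 3673 − 3321.125 = 351.875
b = Sxy/Sxx = 405/1192 = 0.339765
SSE = Syy − b·Sxy = 351.875 − 0.339765·405 = 214.270134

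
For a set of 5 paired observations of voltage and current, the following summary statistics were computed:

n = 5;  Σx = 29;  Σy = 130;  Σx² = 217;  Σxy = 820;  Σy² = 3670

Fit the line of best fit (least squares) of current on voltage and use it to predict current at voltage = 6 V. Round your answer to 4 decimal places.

26.2705

Sxx = Σx² − (Σx)²/n = 217 − 168.2 = 48.8
Sxy = Σxy − (Σx)(Σy)/n = 820 − 754 = 66
b = Sxy/Sxx = 66/48.8 = 1.352459
a = ȳ − b·x̄ = 26 − 1.352459·5.8 = 18.155738
ŷ(6) = a + b·6 = 18.155738 + 1.352459·6 = 26.270492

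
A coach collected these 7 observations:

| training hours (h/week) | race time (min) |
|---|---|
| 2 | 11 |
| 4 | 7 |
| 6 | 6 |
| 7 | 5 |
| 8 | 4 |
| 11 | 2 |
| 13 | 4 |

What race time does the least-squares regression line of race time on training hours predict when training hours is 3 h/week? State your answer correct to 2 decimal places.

n = 7, Σx = 51, Σy = 39, Σxy = 227, Σx² = 459
Sxx = Σx² − (Σx)²/n = 459 − 371.571429 = 87.428571
Sxy = Σxy − (Σx)(Σy)/n = 227 − 284.142857 = -57.142857
b = Sxy/Sxx = -57.142857/87.428571 = -0.653595
a = ȳ − b·x̄ = 5.571429 − (-0.653595)·7.285714 = 10.333333
ŷ(3) = a + b·3 = 10.333333 + (-0.653595)·3 = 8.372549

8.37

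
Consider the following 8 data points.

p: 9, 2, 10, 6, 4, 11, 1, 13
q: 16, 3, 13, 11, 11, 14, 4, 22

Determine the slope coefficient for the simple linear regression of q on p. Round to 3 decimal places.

1.294

n = 8, Σx = 56, Σy = 94, Σxy = 834, Σx² = 528
Sxx = Σx² − (Σx)²/n = 528 − 392 = 136
Sxy = Σxy − (Σx)(Σy)/n = 834 − 658 = 176
b = Sxy/Sxx = 176/136 = 1.294118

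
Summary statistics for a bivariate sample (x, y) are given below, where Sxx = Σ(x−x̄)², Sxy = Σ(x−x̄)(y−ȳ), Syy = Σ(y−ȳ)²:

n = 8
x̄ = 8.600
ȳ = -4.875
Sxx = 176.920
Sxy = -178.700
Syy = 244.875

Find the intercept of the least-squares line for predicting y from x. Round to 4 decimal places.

3.8115

b = Sxy/Sxx = -178.7/176.92 = -1.010061
a = ȳ − b·x̄ = -4.875 − (-1.010061)·8.6 = 3.811525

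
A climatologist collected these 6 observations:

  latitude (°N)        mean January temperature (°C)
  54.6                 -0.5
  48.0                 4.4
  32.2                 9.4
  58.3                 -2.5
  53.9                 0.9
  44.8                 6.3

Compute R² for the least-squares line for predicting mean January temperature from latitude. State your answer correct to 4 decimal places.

0.9333

n = 6, Σx = 291.8, Σy = 18, Σxy = 671.58, Σx² = 14633.14, Σy² = 154.72
Sxx = Σx² − (Σx)²/n = 14633.14 − 14191.206667 = 441.933333
Sxy = Σxy − (Σx)(Σy)/n = 671.58 − 875.4 = -203.82
Syy = Σy² − (Σy)²/n = 154.72 − 54 = 100.72
R² = Sxy²/(Sxx·Syy) = (-203.82)²/(441.933333·100.72) = 0.933300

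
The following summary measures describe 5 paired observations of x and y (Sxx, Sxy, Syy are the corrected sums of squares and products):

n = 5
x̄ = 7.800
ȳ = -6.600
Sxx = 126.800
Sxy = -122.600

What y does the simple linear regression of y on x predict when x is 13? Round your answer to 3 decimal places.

-11.628

b = Sxy/Sxx = -122.6/126.8 = -0.966877
a = ȳ − b·x̄ = -6.6 − (-0.966877)·7.8 = 0.941640
ŷ(13) = a + b·13 = 0.941640 + (-0.966877)·13 = -11.627760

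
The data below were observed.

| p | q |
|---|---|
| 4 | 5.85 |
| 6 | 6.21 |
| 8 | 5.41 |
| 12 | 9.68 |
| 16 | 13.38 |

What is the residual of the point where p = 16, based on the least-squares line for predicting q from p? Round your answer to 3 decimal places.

0.782

n = 5, Σx = 46, Σy = 40.53, Σxy = 434.18, Σx² = 516
Sxx = Σx² − (Σx)²/n = 516 − 423.2 = 92.8
Sxy = Σxy − (Σx)(Σy)/n = 434.18 − 372.876 = 61.304
b = Sxy/Sxx = 61.304/92.8 = 0.660603
a = ȳ − b·x̄ = 8.106 − 0.660603·9.2 = 2.028448
ŷ(16) = 2.028448 + 0.660603·16 = 12.598103
residual = y − ŷ = 13.38 − 12.598103 = 0.781897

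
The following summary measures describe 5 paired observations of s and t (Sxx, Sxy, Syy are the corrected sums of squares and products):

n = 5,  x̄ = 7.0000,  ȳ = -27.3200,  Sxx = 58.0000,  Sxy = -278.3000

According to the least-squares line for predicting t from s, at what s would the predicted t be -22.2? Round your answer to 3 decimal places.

b = Sxy/Sxx = -278.3/58 = -4.798276
a = ȳ − b·x̄ = -27.32 − (-4.798276)·7 = 6.267931
Set a + b·x = -22.2: x = (-22.2 − 6.267931) / (-4.798276) = 5.932950

5.933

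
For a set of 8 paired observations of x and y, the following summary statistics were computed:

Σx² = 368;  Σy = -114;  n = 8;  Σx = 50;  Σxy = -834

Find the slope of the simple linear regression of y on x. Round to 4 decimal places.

-2.1892

Sxx = Σx² − (Σx)²/n = 368 − 312.5 = 55.5
Sxy = Σxy − (Σx)(Σy)/n = -834 − (-712.5) = -121.5
b = Sxy/Sxx = -121.5/55.5 = -2.189189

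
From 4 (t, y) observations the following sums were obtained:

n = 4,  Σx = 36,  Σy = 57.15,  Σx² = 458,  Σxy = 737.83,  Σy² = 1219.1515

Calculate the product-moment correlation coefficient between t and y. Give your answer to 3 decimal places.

0.962

Sxx = Σx² − (Σx)²/n = 458 − 324 = 134
Sxy = Σxy − (Σx)(Σy)/n = 737.83 − 514.35 = 223.48
Syy = Σy² − (Σy)²/n = 1219.1515 − 816.530625 = 402.620875
r = Sxy/√(Sxx·Syy) = 223.48/√(53951.19725) = 223.48/232.273970 = 0.962140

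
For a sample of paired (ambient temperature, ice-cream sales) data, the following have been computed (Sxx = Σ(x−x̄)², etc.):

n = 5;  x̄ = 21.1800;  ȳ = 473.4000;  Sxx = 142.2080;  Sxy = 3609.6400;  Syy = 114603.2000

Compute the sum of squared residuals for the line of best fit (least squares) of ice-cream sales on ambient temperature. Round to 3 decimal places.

b = Sxy/Sxx = 3609.64/142.208 = 25.382820
SSE = Syy − b·Sxy = 114603.2 − 25.382820·3609.64 = 22980.359305

22980.359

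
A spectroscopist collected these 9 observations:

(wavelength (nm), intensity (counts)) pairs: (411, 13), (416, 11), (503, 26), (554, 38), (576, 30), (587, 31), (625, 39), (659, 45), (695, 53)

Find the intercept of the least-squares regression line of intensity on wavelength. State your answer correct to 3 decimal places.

n = 9, Σx = 5026, Σy = 286, Σxy = 170391, Σx² = 2886178
Sxx = Σx² − (Σx)²/n = 2886178 − 2806741.777778 = 79436.222222
Sxy = Σxy − (Σx)(Σy)/n = 170391 − 159715.111111 = 10675.888889
b = Sxy/Sxx = 10675.888889/79436.222222 = 0.134396
a = ȳ − b·x̄ = 31.777778 − 0.134396·558.444444 = -43.274770

-43.275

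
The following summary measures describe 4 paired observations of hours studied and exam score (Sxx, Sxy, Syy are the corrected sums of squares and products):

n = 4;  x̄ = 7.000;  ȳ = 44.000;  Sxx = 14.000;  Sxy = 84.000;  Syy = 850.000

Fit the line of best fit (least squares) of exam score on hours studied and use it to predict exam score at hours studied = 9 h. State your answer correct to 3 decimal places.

56.000

b = Sxy/Sxx = 84/14 = 6
a = ȳ − b·x̄ = 44 − 6·7 = 2
ŷ(9) = a + b·9 = 2 + 6·9 = 56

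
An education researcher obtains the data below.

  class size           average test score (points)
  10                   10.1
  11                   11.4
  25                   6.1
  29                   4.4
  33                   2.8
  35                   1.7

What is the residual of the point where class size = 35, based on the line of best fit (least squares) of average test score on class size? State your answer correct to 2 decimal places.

n = 6, Σx = 143, Σy = 36.5, Σxy = 658.4, Σx² = 4001
Sxx = Σx² − (Σx)²/n = 4001 − 3408.166667 = 592.833333
Sxy = Σxy − (Σx)(Σy)/n = 658.4 − 869.916667 = -211.516667
b = Sxy/Sxx = -211.516667/592.833333 = -0.356789
a = ȳ − b·x̄ = 6.083333 − (-0.356789)·23.833333 = 14.586815
ŷ(35) = 14.586815 + (-0.356789)·35 = 2.099185
residual = y − ŷ = 1.7 − 2.099185 = -0.399185

-0.40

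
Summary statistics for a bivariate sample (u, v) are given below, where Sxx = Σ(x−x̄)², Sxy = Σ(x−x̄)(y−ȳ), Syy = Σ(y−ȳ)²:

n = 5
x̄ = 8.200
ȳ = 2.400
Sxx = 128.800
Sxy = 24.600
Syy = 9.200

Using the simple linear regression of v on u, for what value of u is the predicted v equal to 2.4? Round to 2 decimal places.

b = Sxy/Sxx = 24.6/128.8 = 0.190994
a = ȳ − b·x̄ = 2.4 − 0.190994·8.2 = 0.833851
Set a + b·x = 2.4: x = (2.4 − 0.833851) / 0.190994 = 8.2

8.20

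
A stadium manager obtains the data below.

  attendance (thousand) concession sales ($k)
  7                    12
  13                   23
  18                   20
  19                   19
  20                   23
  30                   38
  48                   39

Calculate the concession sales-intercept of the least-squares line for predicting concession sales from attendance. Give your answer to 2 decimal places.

n = 7, Σx = 155, Σy = 174, Σxy = 4576, Σx² = 4507
Sxx = Σx² − (Σx)²/n = 4507 − 3432.142857 = 1074.857143
Sxy = Σxy − (Σx)(Σy)/n = 4576 − 3852.857143 = 723.142857
b = Sxy/Sxx = 723.142857/1074.857143 = 0.672780
a = ȳ − b·x̄ = 24.857143 − 0.672780·22.142857 = 9.959862

9.96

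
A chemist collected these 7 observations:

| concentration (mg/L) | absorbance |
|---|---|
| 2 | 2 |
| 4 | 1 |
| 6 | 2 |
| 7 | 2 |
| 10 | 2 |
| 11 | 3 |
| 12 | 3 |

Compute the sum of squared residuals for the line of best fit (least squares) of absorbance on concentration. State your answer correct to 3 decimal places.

n = 7, Σx = 52, Σy = 15, Σxy = 123, Σx² = 470, Σy² = 35
Sxx = Σx² − (Σx)²/n = 470 − 386.285714 = 83.714286
Sxy = Σxy − (Σx)(Σy)/n = 123 − 111.428571 = 11.571429
Syy = Σy² − (Σy)²/n = 35 − 32.142857 = 2.857143
b = Sxy/Sxx = 11.571429/83.714286 = 0.138225
SSE = Syy − b·Sxy = 2.857143 − 0.138225·11.571429 = 1.257679

1.258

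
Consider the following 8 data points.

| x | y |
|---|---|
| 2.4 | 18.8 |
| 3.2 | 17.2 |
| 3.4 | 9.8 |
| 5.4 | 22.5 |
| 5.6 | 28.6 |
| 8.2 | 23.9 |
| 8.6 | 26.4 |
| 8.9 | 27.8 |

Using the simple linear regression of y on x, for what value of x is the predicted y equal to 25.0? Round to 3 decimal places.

n = 8, Σx = 45.7, Σy = 175, Σxy = 1085.58, Σx² = 308.49
Sxx = Σx² − (Σx)²/n = 308.49 − 261.06125 = 47.42875
Sxy = Σxy − (Σx)(Σy)/n = 1085.58 − 999.6875 = 85.8925
b = Sxy/Sxx = 85.8925/47.42875 = 1.810980
a = ȳ − b·x̄ = 21.875 − 1.810980·5.7125 = 11.529779
Set a + b·x = 25.0: x = (25.0 − 11.529779) / 1.810980 = 7.438085

7.438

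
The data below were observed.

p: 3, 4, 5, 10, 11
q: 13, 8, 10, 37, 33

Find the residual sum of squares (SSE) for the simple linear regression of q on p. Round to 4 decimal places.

90.6729

n = 5, Σx = 33, Σy = 101, Σxy = 854, Σx² = 271, Σy² = 2791
Sxx = Σx² − (Σx)²/n = 271 − 217.8 = 53.2
Sxy = Σxy − (Σx)(Σy)/n = 854 − 666.6 = 187.4
Syy = Σy² − (Σy)²/n = 2791 − 2040.2 = 750.8
b = Sxy/Sxx = 187.4/53.2 = 3.522556
SSE = Syy − b·Sxy = 750.8 − 3.522556·187.4 = 90.672932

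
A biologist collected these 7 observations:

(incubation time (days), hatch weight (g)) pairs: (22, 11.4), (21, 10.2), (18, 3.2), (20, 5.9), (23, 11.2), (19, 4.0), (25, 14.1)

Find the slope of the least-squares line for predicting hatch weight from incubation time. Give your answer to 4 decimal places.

n = 7, Σx = 148, Σy = 60, Σxy = 1326.7, Σx² = 3164
Sxx = Σx² − (Σx)²/n = 3164 − 3129.142857 = 34.857143
Sxy = Σxy − (Σx)(Σy)/n = 1326.7 − 1268.571429 = 58.128571
b = Sxy/Sxx = 58.128571/34.857143 = 1.667623

1.6676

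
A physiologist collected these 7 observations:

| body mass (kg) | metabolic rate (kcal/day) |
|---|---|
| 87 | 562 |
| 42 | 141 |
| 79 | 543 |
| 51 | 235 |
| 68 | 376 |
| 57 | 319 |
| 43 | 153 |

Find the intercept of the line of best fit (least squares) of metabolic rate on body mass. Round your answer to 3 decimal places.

-259.447

n = 7, Σx = 427, Σy = 2329, Σxy = 160028, Σx² = 27897
Sxx = Σx² − (Σx)²/n = 27897 − 26047 = 1850
Sxy = Σxy − (Σx)(Σy)/n = 160028 − 142069 = 17959
b = Sxy/Sxx = 17959/1850 = 9.707568
a = ȳ − b·x̄ = 332.714286 − 9.707568·61 = -259.447336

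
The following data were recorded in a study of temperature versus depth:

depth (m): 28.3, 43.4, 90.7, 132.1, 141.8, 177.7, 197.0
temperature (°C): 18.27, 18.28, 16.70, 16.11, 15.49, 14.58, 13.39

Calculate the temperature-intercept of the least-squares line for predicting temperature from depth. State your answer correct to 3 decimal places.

19.340

n = 7, Σx = 811, Σy = 112.82, Σxy = 12378.392, Σx² = 118854.88
Sxx = Σx² − (Σx)²/n = 118854.88 − 93960.142857 = 24894.737143
Sxy = Σxy − (Σx)(Σy)/n = 12378.392 − 13071.002857 = -692.610857
b = Sxy/Sxx = -692.610857/24894.737143 = -0.027822
a = ȳ − b·x̄ = 16.117143 − (-0.027822)·115.857143 = 19.340471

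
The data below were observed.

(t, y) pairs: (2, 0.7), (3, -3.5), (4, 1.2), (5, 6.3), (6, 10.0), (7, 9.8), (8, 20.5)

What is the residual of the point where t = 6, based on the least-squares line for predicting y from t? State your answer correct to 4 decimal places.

n = 7, Σx = 35, Σy = 45, Σxy = 319.8, Σx² = 203
Sxx = Σx² − (Σx)²/n = 203 − 175 = 28
Sxy = Σxy − (Σx)(Σy)/n = 319.8 − 225 = 94.8
b = Sxy/Sxx = 94.8/28 = 3.385714
a = ȳ − b·x̄ = 6.428571 − 3.385714·5 = -10.5
ŷ(6) = -10.5 + 3.385714·6 = 9.814286
residual = y − ŷ = 10.0 − 9.814286 = 0.185714

0.1857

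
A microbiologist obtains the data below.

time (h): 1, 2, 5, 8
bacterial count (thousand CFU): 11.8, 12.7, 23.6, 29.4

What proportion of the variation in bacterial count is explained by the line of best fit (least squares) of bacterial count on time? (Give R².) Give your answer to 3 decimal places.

n = 4, Σx = 16, Σy = 77.5, Σxy = 390.4, Σx² = 94, Σy² = 1721.85
Sxx = Σx² − (Σx)²/n = 94 − 64 = 30
Sxy = Σxy − (Σx)(Σy)/n = 390.4 − 310 = 80.4
Syy = Σy² − (Σy)²/n = 1721.85 − 1501.5625 = 220.2875
R² = Sxy²/(Sxx·Syy) = (80.4)²/(30·220.2875) = 0.978140

0.978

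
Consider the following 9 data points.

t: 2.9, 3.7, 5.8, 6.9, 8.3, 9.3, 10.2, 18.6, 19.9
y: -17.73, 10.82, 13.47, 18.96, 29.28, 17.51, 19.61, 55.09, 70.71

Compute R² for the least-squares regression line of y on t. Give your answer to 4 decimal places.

n = 9, Σx = 85.6, Σy = 217.72, Σxy = 3235.259, Σx² = 1104.74, Σy² = 10555.6306
Sxx = Σx² − (Σx)²/n = 1104.74 − 814.151111 = 290.588889
Sxy = Σxy − (Σx)(Σy)/n = 3235.259 − 2070.759111 = 1164.499889
Syy = Σy² − (Σy)²/n = 10555.6306 − 5266.888711 = 5288.741889
R² = Sxy²/(Sxx·Syy) = (1164.499889)²/(290.588889·5288.741889) = 0.882363

0.8824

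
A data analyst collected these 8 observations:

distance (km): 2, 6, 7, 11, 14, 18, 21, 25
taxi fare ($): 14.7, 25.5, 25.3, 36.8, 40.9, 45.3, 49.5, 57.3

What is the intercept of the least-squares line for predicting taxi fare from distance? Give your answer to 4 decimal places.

n = 8, Σx = 104, Σy = 295.3, Σxy = 4624.3, Σx² = 1796
Sxx = Σx² − (Σx)²/n = 1796 − 1352 = 444
Sxy = Σxy − (Σx)(Σy)/n = 4624.3 − 3838.9 = 785.4
b = Sxy/Sxx = 785.4/444 = 1.768919
a = ȳ − b·x̄ = 36.9125 − 1.768919·13 = 13.916554

13.9166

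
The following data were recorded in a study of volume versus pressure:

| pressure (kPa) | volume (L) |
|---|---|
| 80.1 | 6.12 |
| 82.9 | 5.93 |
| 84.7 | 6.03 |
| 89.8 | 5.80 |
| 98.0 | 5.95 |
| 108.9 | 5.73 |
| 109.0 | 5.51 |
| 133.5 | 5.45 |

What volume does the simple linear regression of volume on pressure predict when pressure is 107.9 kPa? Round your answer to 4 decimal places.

5.7019

n = 8, Σx = 786.9, Σy = 46.52, Σxy = 4548.652, Σx² = 79693.01
Sxx = Σx² − (Σx)²/n = 79693.01 − 77401.45125 = 2291.55875
Sxy = Σxy − (Σx)(Σy)/n = 4548.652 − 4575.8235 = -27.1715
b = Sxy/Sxx = -27.1715/2291.55875 = -0.011857
a = ȳ − b·x̄ = 5.815 − (-0.011857)·98.3625 = 6.981305
ŷ(107.9) = a + b·107.9 = 6.981305 + (-0.011857)·107.9 = 5.701912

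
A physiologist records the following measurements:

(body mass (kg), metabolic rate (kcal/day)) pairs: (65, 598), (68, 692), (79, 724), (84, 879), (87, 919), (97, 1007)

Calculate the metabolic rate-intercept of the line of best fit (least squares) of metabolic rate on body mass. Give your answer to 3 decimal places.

-199.043

n = 6, Σx = 480, Σy = 4819, Σxy = 394590, Σx² = 39124
Sxx = Σx² − (Σx)²/n = 39124 − 38400 = 724
Sxy = Σxy − (Σx)(Σy)/n = 394590 − 385520 = 9070
b = Sxy/Sxx = 9070/724 = 12.527624
a = ȳ − b·x̄ = 803.166667 − 12.527624·80 = -199.043278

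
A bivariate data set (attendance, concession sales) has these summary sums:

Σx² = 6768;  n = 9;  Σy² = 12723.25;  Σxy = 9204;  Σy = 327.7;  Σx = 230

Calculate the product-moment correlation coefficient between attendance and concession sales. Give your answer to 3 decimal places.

0.988

Sxx = Σx² − (Σx)²/n = 6768 − 5877.777778 = 890.222222
Sxy = Σxy − (Σx)(Σy)/n = 9204 − 8374.555556 = 829.444444
Syy = Σy² − (Σy)²/n = 12723.25 − 11931.921111 = 791.328889
r = Sxy/√(Sxx·Syy) = 829.444444/√(704458.561975) = 829.444444/839.320298 = 0.988234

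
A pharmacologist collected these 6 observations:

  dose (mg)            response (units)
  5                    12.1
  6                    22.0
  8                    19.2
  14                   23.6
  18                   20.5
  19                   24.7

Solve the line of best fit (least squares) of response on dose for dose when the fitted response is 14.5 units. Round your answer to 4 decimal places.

-0.5991

n = 6, Σx = 70, Σy = 122.1, Σxy = 1514.8, Σx² = 1006
Sxx = Σx² − (Σx)²/n = 1006 − 816.666667 = 189.333333
Sxy = Σxy − (Σx)(Σy)/n = 1514.8 − 1424.5 = 90.3
b = Sxy/Sxx = 90.3/189.333333 = 0.476937
a = ȳ − b·x̄ = 20.35 − 0.476937·11.666667 = 14.785739
Set a + b·x = 14.5: x = (14.5 − 14.785739) / 0.476937 = -0.599114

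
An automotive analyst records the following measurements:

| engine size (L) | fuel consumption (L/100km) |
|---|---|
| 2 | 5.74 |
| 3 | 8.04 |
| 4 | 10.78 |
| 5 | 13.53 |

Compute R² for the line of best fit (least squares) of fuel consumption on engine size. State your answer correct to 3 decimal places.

0.998

n = 4, Σx = 14, Σy = 38.09, Σxy = 146.37, Σx² = 54, Σy² = 396.8585
Sxx = Σx² − (Σx)²/n = 54 − 49 = 5
Sxy = Σxy − (Σx)(Σy)/n = 146.37 − 133.315 = 13.055
Syy = Σy² − (Σy)²/n = 396.8585 − 362.712025 = 34.146475
R² = Sxy²/(Sxx·Syy) = (13.055)²/(5·34.146475) = 0.998247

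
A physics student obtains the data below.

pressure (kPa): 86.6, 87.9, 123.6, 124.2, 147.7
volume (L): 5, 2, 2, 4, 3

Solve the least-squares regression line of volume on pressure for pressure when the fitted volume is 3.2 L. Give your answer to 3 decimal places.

114.000

n = 5, Σx = 570, Σy = 16, Σxy = 1795.9, Σx² = 67743.86
Sxx = Σx² − (Σx)²/n = 67743.86 − 64980 = 2763.86
Sxy = Σxy − (Σx)(Σy)/n = 1795.9 − 1824 = -28.1
b = Sxy/Sxx = -28.1/2763.86 = -0.010167
a = ȳ − b·x̄ = 3.2 − (-0.010167)·114 = 4.359031
Set a + b·x = 3.2: x = (3.2 − 4.359031) / (-0.010167) = 114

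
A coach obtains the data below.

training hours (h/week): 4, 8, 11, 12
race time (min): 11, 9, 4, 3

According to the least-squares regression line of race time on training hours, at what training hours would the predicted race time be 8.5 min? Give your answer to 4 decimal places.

7.0652

n = 4, Σx = 35, Σy = 27, Σxy = 196, Σx² = 345
Sxx = Σx² − (Σx)²/n = 345 − 306.25 = 38.75
Sxy = Σxy − (Σx)(Σy)/n = 196 − 236.25 = -40.25
b = Sxy/Sxx = -40.25/38.75 = -1.038710
a = ȳ − b·x̄ = 6.75 − (-1.038710)·8.75 = 15.838710
Set a + b·x = 8.5: x = (8.5 − 15.838710) / (-1.038710) = 7.065217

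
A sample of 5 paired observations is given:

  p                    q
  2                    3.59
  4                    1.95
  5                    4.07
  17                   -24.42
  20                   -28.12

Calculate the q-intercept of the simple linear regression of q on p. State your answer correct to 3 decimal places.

10.041

n = 5, Σx = 48, Σy = -42.93, Σxy = -942.21, Σx² = 734
Sxx = Σx² − (Σx)²/n = 734 − 460.8 = 273.2
Sxy = Σxy − (Σx)(Σy)/n = -942.21 − (-412.128) = -530.082
b = Sxy/Sxx = -530.082/273.2 = -1.940271
a = ȳ − b·x̄ = -8.586 − (-1.940271)·9.6 = 10.040600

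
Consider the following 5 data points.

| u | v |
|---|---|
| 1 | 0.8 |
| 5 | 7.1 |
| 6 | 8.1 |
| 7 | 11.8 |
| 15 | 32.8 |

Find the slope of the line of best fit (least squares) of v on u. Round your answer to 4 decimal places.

2.3609

n = 5, Σx = 34, Σy = 60.6, Σxy = 659.5, Σx² = 336
Sxx = Σx² − (Σx)²/n = 336 − 231.2 = 104.8
Sxy = Σxy − (Σx)(Σy)/n = 659.5 − 412.08 = 247.42
b = Sxy/Sxx = 247.42/104.8 = 2.360878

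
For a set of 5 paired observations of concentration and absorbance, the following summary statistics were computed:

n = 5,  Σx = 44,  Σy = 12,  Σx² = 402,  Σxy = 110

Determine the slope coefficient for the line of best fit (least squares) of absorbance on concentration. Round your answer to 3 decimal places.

0.297

Sxx = Σx² − (Σx)²/n = 402 − 387.2 = 14.8
Sxy = Σxy − (Σx)(Σy)/n = 110 − 105.6 = 4.4
b = Sxy/Sxx = 4.4/14.8 = 0.297297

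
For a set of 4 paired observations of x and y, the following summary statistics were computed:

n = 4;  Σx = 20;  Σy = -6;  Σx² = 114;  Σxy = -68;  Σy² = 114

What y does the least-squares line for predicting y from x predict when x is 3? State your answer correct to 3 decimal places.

3.929

Sxx = Σx² − (Σx)²/n = 114 − 100 = 14
Sxy = Σxy − (Σx)(Σy)/n = -68 − (-30) = -38
b = Sxy/Sxx = -38/14 = -2.714286
a = ȳ − b·x̄ = -1.5 − (-2.714286)·5 = 12.071429
ŷ(3) = a + b·3 = 12.071429 + (-2.714286)·3 = 3.928571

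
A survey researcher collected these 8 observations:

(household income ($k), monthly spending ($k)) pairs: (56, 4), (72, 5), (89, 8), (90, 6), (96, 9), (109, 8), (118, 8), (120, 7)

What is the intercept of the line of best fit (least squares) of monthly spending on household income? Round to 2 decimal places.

n = 8, Σx = 750, Σy = 55, Σxy = 5356, Σx² = 73762
Sxx = Σx² − (Σx)²/n = 73762 − 70312.5 = 3449.5
Sxy = Σxy − (Σx)(Σy)/n = 5356 − 5156.25 = 199.75
b = Sxy/Sxx = 199.75/3449.5 = 0.057907
a = ȳ − b·x̄ = 6.875 − 0.057907·93.75 = 1.446224

1.45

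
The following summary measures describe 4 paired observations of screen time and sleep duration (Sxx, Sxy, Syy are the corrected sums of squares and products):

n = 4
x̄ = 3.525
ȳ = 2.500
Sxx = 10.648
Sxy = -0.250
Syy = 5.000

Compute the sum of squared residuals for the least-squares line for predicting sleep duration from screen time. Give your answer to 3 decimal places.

b = Sxy/Sxx = -0.25/10.648 = -0.023479
SSE = Syy − b·Sxy = 5 − (-0.023479)·(-0.25) = 4.994130

4.994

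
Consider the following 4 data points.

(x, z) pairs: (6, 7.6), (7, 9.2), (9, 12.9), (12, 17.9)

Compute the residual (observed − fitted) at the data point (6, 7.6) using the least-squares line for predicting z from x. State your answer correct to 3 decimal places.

n = 4, Σx = 34, Σy = 47.6, Σxy = 440.9, Σx² = 310
Sxx = Σx² − (Σx)²/n = 310 − 289 = 21
Sxy = Σxy − (Σx)(Σy)/n = 440.9 − 404.6 = 36.3
b = Sxy/Sxx = 36.3/21 = 1.728571
a = ȳ − b·x̄ = 11.9 − 1.728571·8.5 = -2.792857
ŷ(6) = -2.792857 + 1.728571·6 = 7.578571
residual = y − ŷ = 7.6 − 7.578571 = 0.021429

0.021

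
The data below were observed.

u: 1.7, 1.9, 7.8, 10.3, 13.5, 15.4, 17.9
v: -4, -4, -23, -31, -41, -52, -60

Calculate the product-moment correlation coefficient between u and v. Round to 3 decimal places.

-0.997

n = 7, Σx = 68.5, Σy = -215, Σxy = -2941.4, Σx² = 913.25, Σy² = 9507
Sxx = Σx² − (Σx)²/n = 913.25 − 670.321429 = 242.928571
Sxy = Σxy − (Σx)(Σy)/n = -2941.4 − (-2103.928571) = -837.471429
Syy = Σy² − (Σy)²/n = 9507 − 6603.571429 = 2903.428571
r = Sxy/√(Sxx·Syy) = -837.471429/√(705325.755102) = -837.471429/839.836743 = -0.997184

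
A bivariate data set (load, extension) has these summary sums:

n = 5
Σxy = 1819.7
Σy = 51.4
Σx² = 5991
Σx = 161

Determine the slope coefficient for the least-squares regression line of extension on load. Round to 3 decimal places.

0.204

Sxx = Σx² − (Σx)²/n = 5991 − 5184.2 = 806.8
Sxy = Σxy − (Σx)(Σy)/n = 1819.7 − 1655.08 = 164.62
b = Sxy/Sxx = 164.62/806.8 = 0.204041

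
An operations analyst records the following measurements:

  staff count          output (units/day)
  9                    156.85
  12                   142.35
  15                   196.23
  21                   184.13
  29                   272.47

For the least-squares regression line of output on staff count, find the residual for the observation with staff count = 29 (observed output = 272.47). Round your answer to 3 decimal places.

n = 5, Σx = 86, Σy = 952.03, Σxy = 17831.66, Σx² = 1732
Sxx = Σx² − (Σx)²/n = 1732 − 1479.2 = 252.8
Sxy = Σxy − (Σx)(Σy)/n = 17831.66 − 16374.916 = 1456.744
b = Sxy/Sxx = 1456.744/252.8 = 5.762437
a = ȳ − b·x̄ = 190.406 − 5.762437·17.2 = 91.292089
ŷ(29) = 91.292089 + 5.762437·29 = 258.402753
residual = y − ŷ = 272.47 − 258.402753 = 14.067247

14.067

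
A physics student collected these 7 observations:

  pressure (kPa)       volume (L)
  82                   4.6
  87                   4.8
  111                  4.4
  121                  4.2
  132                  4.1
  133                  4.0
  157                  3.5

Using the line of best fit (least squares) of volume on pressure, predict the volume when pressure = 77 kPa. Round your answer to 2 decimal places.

4.86

n = 7, Σx = 823, Σy = 29.6, Σxy = 3414.1, Σx² = 101017
Sxx = Σx² − (Σx)²/n = 101017 − 96761.285714 = 4255.714286
Sxy = Σxy − (Σx)(Σy)/n = 3414.1 − 3480.114286 = -66.014286
b = Sxy/Sxx = -66.014286/4255.714286 = -0.015512
a = ȳ − b·x̄ = 4.228571 − (-0.015512)·117.571429 = 6.052330
ŷ(77) = a + b·77 = 6.052330 + (-0.015512)·77 = 4.857912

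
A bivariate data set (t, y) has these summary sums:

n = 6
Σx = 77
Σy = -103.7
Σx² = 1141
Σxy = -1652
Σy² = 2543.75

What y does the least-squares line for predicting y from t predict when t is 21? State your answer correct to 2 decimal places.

Sxx = Σx² − (Σx)²/n = 1141 − 988.166667 = 152.833333
Sxy = Σxy − (Σx)(Σy)/n = -1652 − (-1330.816667) = -321.183333
b = Sxy/Sxx = -321.183333/152.833333 = -2.101527
a = ȳ − b·x̄ = -17.283333 − (-2.101527)·12.833333 = 9.686260
ŷ(21) = a + b·21 = 9.686260 + (-2.101527)·21 = -34.445802

-34.45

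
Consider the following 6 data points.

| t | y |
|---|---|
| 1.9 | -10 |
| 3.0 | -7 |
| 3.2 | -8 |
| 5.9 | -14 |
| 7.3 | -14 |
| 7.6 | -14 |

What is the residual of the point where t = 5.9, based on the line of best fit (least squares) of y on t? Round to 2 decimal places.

n = 6, Σx = 28.9, Σy = -67, Σxy = -356.8, Σx² = 168.71
Sxx = Σx² − (Σx)²/n = 168.71 − 139.201667 = 29.508333
Sxy = Σxy − (Σx)(Σy)/n = -356.8 − (-322.716667) = -34.083333
b = Sxy/Sxx = -34.083333/29.508333 = -1.155041
a = ȳ − b·x̄ = -11.166667 − (-1.155041)·4.816667 = -5.603219
ŷ(5.9) = -5.603219 + (-1.155041)·5.9 = -12.417961
residual = y − ŷ = -14 − (-12.417961) = -1.582039

-1.58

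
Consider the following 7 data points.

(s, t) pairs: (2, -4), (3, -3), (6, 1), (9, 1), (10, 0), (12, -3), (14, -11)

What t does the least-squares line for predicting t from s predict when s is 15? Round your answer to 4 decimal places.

-5.0094

n = 7, Σx = 56, Σy = -19, Σxy = -192, Σx² = 570
Sxx = Σx² − (Σx)²/n = 570 − 448 = 122
Sxy = Σxy − (Σx)(Σy)/n = -192 − (-152) = -40
b = Sxy/Sxx = -40/122 = -0.327869
a = ȳ − b·x̄ = -2.714286 − (-0.327869)·8 = -0.091335
ŷ(15) = a + b·15 = -0.091335 + (-0.327869)·15 = -5.009368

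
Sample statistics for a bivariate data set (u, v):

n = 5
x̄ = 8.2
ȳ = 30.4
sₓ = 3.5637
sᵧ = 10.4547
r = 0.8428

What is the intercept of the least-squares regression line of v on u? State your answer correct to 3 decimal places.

b = r · sᵧ/sₓ = 0.8428 · 10.4547/3.5637 = 2.472492
a = ȳ − b·x̄ = 30.4 − 2.472492·8.2 = 10.125562

10.126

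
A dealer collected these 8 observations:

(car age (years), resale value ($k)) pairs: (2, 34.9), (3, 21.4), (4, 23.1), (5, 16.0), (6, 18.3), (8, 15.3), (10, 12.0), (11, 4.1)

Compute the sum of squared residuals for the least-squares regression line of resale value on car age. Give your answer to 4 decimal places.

n = 8, Σx = 49, Σy = 145.1, Σxy = 703.7, Σx² = 375, Σy² = 3195.37
Sxx = Σx² − (Σx)²/n = 375 − 300.125 = 74.875
Sxy = Σxy − (Σx)(Σy)/n = 703.7 − 888.7375 = -185.0375
Syy = Σy² − (Σy)²/n = 3195.37 − 2631.75125 = 563.61875
b = Sxy/Sxx = -185.0375/74.875 = -2.471285
SSE = Syy − b·Sxy = 563.61875 − (-2.471285)·(-185.0375) = 106.338264

106.3383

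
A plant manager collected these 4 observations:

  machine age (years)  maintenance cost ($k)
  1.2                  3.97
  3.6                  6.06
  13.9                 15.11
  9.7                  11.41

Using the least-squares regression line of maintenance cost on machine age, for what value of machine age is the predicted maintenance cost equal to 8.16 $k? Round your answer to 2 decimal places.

n = 4, Σx = 28.4, Σy = 36.55, Σxy = 347.286, Σx² = 301.7
Sxx = Σx² − (Σx)²/n = 301.7 − 201.64 = 100.06
Sxy = Σxy − (Σx)(Σy)/n = 347.286 − 259.505 = 87.781
b = Sxy/Sxx = 87.781/100.06 = 0.877284
a = ȳ − b·x̄ = 9.1375 − 0.877284·7.1 = 2.908786
Set a + b·x = 8.16: x = (8.16 − 2.908786) / 0.877284 = 5.985765

5.99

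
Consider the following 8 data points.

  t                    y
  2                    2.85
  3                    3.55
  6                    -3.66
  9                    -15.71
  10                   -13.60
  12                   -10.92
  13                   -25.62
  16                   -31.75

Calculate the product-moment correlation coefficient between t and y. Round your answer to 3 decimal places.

n = 8, Σx = 71, Σy = -94.86, Σxy = -1255.1, Σx² = 799, Σy² = 2249.578
Sxx = Σx² − (Σx)²/n = 799 − 630.125 = 168.875
Sxy = Σxy − (Σx)(Σy)/n = -1255.1 − (-841.8825) = -413.2175
Syy = Σy² − (Σy)²/n = 2249.578 − 1124.80245 = 1124.77555
r = Sxy/√(Sxx·Syy) = -413.2175/√(189946.471006) = -413.2175/435.828488 = -0.948120

-0.948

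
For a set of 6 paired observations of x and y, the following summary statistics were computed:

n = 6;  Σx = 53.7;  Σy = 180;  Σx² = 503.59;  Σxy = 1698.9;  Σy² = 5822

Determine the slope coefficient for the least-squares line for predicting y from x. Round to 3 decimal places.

Sxx = Σx² − (Σx)²/n = 503.59 − 480.615 = 22.975
Sxy = Σxy − (Σx)(Σy)/n = 1698.9 − 1611 = 87.9
b = Sxy/Sxx = 87.9/22.975 = 3.825898

3.826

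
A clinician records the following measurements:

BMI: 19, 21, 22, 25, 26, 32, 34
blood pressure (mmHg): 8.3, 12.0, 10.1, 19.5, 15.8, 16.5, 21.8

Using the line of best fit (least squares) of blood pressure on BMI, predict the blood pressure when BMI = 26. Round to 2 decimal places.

15.17

n = 7, Σx = 179, Σy = 104, Σxy = 2799.4, Σx² = 4767
Sxx = Σx² − (Σx)²/n = 4767 − 4577.285714 = 189.714286
Sxy = Σxy − (Σx)(Σy)/n = 2799.4 − 2659.428571 = 139.971429
b = Sxy/Sxx = 139.971429/189.714286 = 0.737801
a = ȳ − b·x̄ = 14.857143 − 0.737801·25.571429 = -4.009488
ŷ(26) = a + b·26 = -4.009488 + 0.737801·26 = 15.173343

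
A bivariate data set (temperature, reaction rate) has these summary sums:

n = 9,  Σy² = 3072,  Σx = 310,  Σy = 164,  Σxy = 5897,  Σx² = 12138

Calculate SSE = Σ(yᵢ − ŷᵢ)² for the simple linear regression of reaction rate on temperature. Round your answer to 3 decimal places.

Sxx = Σx² − (Σx)²/n = 12138 − 10677.777778 = 1460.222222
Sxy = Σxy − (Σx)(Σy)/n = 5897 − 5648.888889 = 248.111111
Syy = Σy² − (Σy)²/n = 3072 − 2988.444444 = 83.555556
b = Sxy/Sxx = 248.111111/1460.222222 = 0.169913
SSE = Syy − b·Sxy = 83.555556 − 0.169913·248.111111 = 41.398189

41.398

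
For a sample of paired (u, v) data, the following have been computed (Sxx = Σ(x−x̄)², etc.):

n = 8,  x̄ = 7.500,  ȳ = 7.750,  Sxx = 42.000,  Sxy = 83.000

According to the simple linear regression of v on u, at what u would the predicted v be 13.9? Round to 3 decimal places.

10.612

b = Sxy/Sxx = 83/42 = 1.976190
a = ȳ − b·x̄ = 7.75 − 1.976190·7.5 = -7.071429
Set a + b·x = 13.9: x = (13.9 − (-7.071429)) / 1.976190 = 10.612048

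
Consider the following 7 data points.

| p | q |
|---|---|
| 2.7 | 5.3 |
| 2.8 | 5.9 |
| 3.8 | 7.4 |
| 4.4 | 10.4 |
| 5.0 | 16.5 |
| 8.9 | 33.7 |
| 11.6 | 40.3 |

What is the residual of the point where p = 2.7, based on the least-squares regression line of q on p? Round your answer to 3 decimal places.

0.369

n = 7, Σx = 39.2, Σy = 119.5, Σxy = 954.62, Σx² = 287.7
Sxx = Σx² − (Σx)²/n = 287.7 − 219.52 = 68.18
Sxy = Σxy − (Σx)(Σy)/n = 954.62 − 669.2 = 285.42
b = Sxy/Sxx = 285.42/68.18 = 4.186272
a = ȳ − b·x̄ = 17.071429 − 4.186272·5.6 = -6.371693
ŷ(2.7) = -6.371693 + 4.186272·2.7 = 4.931241
residual = y − ŷ = 5.3 − 4.931241 = 0.368759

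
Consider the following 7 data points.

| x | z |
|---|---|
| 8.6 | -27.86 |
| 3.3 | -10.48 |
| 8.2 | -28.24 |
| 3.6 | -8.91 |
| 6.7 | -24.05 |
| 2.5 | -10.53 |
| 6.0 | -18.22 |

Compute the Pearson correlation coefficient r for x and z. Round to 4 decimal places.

-0.9744

n = 7, Σx = 38.9, Σy = -128.29, Σxy = -834.604, Σx² = 252.19, Σy² = 2784.1475
Sxx = Σx² − (Σx)²/n = 252.19 − 216.172857 = 36.017143
Sxy = Σxy − (Σx)(Σy)/n = -834.604 − (-712.925857) = -121.678143
Syy = Σy² − (Σy)²/n = 2784.1475 − 2351.189157 = 432.958343
r = Sxy/√(Sxx·Syy) = -121.678143/√(15593.922486) = -121.678143/124.875628 = -0.974395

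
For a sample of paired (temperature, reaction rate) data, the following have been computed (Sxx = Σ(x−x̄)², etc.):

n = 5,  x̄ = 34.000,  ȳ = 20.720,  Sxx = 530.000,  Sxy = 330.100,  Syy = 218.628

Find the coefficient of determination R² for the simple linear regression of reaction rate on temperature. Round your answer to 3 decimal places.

R² = Sxy²/(Sxx·Syy) = (330.1)²/(530·218.628) = 0.940393

0.940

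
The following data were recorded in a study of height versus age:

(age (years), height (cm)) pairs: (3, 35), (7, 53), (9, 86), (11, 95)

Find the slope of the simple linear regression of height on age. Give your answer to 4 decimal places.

7.9286

n = 4, Σx = 30, Σy = 269, Σxy = 2295, Σx² = 260
Sxx = Σx² − (Σx)²/n = 260 − 225 = 35
Sxy = Σxy − (Σx)(Σy)/n = 2295 − 2017.5 = 277.5
b = Sxy/Sxx = 277.5/35 = 7.928571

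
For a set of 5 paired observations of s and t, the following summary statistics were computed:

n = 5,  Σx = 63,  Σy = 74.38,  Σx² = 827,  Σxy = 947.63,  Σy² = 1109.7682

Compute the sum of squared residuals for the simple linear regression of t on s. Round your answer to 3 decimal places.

Sxx = Σx² − (Σx)²/n = 827 − 793.8 = 33.2
Sxy = Σxy − (Σx)(Σy)/n = 947.63 − 937.188 = 10.442
Syy = Σy² − (Σy)²/n = 1109.7682 − 1106.47688 = 3.29132
b = Sxy/Sxx = 10.442/33.2 = 0.314518
SSE = Syy − b·Sxy = 3.29132 − 0.314518·10.442 = 0.007122

0.007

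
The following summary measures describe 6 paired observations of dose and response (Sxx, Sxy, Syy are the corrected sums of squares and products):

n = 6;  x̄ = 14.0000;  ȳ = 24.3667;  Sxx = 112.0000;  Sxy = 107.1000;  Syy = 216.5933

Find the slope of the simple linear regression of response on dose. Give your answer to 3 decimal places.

0.956

b = Sxy/Sxx = 107.1/112 = 0.95625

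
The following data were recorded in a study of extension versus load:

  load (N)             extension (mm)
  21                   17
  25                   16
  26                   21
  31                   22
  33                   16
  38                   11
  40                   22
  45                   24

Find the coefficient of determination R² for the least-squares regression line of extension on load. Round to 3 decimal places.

0.072

n = 8, Σx = 259, Σy = 149, Σxy = 4891, Σx² = 8861, Σy² = 2907
Sxx = Σx² − (Σx)²/n = 8861 − 8385.125 = 475.875
Sxy = Σxy − (Σx)(Σy)/n = 4891 − 4823.875 = 67.125
Syy = Σy² − (Σy)²/n = 2907 − 2775.125 = 131.875
R² = Sxy²/(Sxx·Syy) = (67.125)²/(475.875·131.875) = 0.071798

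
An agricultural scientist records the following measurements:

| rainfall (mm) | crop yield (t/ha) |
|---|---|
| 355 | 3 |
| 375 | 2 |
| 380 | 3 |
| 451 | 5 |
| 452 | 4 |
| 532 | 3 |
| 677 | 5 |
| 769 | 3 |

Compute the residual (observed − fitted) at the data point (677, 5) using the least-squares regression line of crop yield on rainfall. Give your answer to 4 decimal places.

n = 8, Σx = 3991, Σy = 28, Σxy = 14306, Σx² = 2151469
Sxx = Σx² − (Σx)²/n = 2151469 − 1991010.125 = 160458.875
Sxy = Σxy − (Σx)(Σy)/n = 14306 − 13968.5 = 337.5
b = Sxy/Sxx = 337.5/160458.875 = 0.002103
a = ȳ − b·x̄ = 3.5 − 0.002103·498.875 = 2.450695
ŷ(677) = 2.450695 + 0.002103·677 = 3.874658
residual = y − ŷ = 5 − 3.874658 = 1.125342

1.1253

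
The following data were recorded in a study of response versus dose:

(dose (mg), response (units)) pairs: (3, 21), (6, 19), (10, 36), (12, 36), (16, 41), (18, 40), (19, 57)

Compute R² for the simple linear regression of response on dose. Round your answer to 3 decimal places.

n = 7, Σx = 84, Σy = 250, Σxy = 3428, Σx² = 1230, Σy² = 9924
Sxx = Σx² − (Σx)²/n = 1230 − 1008 = 222
Sxy = Σxy − (Σx)(Σy)/n = 3428 − 3000 = 428
Syy = Σy² − (Σy)²/n = 9924 − 8928.571429 = 995.428571
R² = Sxy²/(Sxx·Syy) = (428)²/(222·995.428571) = 0.828943

0.829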